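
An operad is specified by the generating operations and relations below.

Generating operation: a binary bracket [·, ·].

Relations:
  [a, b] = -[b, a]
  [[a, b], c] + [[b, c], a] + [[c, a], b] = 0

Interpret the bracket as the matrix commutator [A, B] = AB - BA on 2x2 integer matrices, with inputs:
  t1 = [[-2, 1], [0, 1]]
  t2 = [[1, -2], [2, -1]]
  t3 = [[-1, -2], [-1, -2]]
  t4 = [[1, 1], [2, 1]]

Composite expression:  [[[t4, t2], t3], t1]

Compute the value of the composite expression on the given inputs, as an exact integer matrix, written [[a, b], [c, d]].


[[-16, -46], [-48, 16]]

[t4, t2] = [[6, -2], [4, -6]]
[[t4, t2], t3] = [[10, -22], [16, -10]]
[[[t4, t2], t3], t1] = [[-16, -46], [-48, 16]]


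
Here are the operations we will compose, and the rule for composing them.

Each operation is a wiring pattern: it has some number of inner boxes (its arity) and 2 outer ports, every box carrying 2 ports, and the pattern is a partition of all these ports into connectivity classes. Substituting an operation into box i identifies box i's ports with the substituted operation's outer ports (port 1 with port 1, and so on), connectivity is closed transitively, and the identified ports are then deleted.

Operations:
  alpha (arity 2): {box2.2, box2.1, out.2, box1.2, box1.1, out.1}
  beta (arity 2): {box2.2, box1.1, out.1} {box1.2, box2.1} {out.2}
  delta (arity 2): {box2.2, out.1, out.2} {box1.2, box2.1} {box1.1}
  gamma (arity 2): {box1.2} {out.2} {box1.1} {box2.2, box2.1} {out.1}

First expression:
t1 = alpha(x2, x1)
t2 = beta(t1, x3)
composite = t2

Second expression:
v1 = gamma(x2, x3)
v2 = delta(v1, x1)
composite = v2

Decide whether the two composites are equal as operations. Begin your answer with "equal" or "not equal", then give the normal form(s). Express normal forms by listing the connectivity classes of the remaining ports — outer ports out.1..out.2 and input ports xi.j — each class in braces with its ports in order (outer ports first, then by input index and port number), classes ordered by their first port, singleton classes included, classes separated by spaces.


Reducing the first expression gives {out.1, x1.1, x1.2, x2.1, x2.2, x3.1, x3.2} {out.2}
Reducing the second expression gives {out.1, out.2, x1.2} {x1.1} {x2.1} {x2.2} {x3.1, x3.2}
The normal forms differ: not equal.

not equal; first: {out.1, x1.1, x1.2, x2.1, x2.2, x3.1, x3.2} {out.2}; second: {out.1, out.2, x1.2} {x1.1} {x2.1} {x2.2} {x3.1, x3.2}


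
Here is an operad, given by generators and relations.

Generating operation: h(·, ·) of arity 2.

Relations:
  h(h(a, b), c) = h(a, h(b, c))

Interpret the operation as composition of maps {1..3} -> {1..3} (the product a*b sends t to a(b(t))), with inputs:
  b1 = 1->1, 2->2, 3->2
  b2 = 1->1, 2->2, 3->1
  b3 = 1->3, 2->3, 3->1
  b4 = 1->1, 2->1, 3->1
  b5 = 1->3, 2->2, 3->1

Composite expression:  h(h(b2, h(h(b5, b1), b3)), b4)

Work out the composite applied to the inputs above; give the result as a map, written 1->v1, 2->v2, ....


h(b5, b1) = 1->3, 2->2, 3->2
h(h(b5, b1), b3) = 1->2, 2->2, 3->3
h(b2, h(h(b5, b1), b3)) = 1->2, 2->2, 3->1
h(h(b2, h(h(b5, b1), b3)), b4) = 1->2, 2->2, 3->2

1->2, 2->2, 3->2


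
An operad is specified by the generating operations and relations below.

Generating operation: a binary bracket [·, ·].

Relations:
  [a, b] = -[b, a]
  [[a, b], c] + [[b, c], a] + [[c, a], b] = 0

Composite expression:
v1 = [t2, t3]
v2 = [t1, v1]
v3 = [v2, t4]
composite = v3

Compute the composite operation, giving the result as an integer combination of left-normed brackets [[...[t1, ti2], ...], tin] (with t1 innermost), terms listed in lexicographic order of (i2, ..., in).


[[[t1, t2], t3], t4] - [[[t1, t3], t2], t4]

A multilinear Lie element is pinned by t1-initial words (t1 innermost).
Composite bracket: [[t1, [t2, t3]], t4]
Applying ab - ba throughout gives 8 signed words (2^3 = 8).
Coefficients come from the t1-initial words:
  the word t1t2t3t4 carries sign +1 and contributes +[[[t1, t2], t3], t4]
  the word t1t3t2t4 carries sign -1 and contributes -[[[t1, t3], t2], t4]


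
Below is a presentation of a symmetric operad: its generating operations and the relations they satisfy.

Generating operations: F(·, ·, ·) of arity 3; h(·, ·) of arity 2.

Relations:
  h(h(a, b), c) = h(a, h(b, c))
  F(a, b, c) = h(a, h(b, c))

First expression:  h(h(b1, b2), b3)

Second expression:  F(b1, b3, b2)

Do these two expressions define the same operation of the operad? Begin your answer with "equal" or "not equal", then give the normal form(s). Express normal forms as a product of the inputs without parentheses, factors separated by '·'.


Reducing the first expression gives b1 · b2 · b3
Reducing the second expression gives b1 · b3 · b2
No match — not equal.

not equal: they reduce to b1 · b2 · b3 and b1 · b3 · b2


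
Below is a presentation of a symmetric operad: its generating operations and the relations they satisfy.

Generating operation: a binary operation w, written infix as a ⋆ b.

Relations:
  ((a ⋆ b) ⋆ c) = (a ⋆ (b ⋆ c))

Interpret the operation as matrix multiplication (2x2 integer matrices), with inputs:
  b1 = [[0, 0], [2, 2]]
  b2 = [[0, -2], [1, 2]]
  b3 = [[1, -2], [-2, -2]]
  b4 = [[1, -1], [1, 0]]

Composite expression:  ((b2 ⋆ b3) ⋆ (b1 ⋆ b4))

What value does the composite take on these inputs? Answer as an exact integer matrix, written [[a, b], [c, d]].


[[16, -8], [-24, 12]]


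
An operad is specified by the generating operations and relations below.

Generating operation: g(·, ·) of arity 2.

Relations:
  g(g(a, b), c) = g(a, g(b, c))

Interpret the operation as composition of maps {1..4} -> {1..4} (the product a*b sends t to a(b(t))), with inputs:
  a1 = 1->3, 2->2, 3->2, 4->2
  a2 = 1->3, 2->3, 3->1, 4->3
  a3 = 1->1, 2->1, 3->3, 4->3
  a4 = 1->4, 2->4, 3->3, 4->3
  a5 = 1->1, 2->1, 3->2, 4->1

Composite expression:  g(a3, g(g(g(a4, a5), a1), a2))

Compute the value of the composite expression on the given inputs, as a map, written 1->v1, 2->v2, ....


1->3, 2->3, 3->3, 4->3

g(a4, a5) = 1->4, 2->4, 3->4, 4->4
g(g(a4, a5), a1) = 1->4, 2->4, 3->4, 4->4
g(g(g(a4, a5), a1), a2) = 1->4, 2->4, 3->4, 4->4
g(a3, g(g(g(a4, a5), a1), a2)) = 1->3, 2->3, 3->3, 4->3


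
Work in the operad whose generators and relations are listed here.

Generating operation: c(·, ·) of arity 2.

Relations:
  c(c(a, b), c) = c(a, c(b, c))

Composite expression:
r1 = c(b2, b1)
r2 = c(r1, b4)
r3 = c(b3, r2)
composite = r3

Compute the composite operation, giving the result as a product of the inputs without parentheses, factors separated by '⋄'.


b3 ⋄ b2 ⋄ b1 ⋄ b4

Associativity of c dissolves the nesting; only the b-input order survives.
c(b2, b1) unparenthesizes to b2 ⋄ b1
c(c(b2, b1), b4) unparenthesizes to b2 ⋄ b1 ⋄ b4
c(b3, c(c(b2, b1), b4)) unparenthesizes to b3 ⋄ b2 ⋄ b1 ⋄ b4


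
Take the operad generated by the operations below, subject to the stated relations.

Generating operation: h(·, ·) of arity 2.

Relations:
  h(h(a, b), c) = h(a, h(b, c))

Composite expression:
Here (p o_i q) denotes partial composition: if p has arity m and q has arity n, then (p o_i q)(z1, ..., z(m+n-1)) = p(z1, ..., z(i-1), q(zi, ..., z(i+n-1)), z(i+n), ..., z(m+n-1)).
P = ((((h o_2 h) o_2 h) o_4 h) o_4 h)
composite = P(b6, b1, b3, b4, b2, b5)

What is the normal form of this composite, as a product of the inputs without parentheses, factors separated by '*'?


The h-tree's shape is irrelevant; the b-reading-order decides.
h(b1, b3) flattens to b1 * b3
h(b4, b2) flattens to b4 * b2
h(h(b4, b2), b5) flattens to b4 * b2 * b5
h(h(b1, b3), h(h(b4, b2), b5)) flattens to b1 * b3 * b4 * b2 * b5
h(b6, h(h(b1, b3), h(h(b4, b2), b5))) flattens to b6 * b1 * b3 * b4 * b2 * b5

b6 * b1 * b3 * b4 * b2 * b5


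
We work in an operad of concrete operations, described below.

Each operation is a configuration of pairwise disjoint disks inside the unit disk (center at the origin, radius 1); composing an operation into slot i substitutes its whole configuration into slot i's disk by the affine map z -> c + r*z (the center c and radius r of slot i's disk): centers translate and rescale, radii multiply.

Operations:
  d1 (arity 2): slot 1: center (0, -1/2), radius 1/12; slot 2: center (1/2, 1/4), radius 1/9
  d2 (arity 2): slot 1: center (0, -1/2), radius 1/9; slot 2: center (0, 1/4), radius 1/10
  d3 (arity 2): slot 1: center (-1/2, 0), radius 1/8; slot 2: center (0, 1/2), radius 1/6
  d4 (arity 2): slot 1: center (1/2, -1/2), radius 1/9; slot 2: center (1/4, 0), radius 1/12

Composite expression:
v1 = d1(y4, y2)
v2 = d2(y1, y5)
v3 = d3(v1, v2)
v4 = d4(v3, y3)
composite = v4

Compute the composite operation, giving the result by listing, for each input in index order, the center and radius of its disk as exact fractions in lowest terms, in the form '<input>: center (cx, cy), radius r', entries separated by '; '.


y1: center (1/2, -49/108), radius 1/486; y2: center (65/144, -143/288), radius 1/648; y3: center (1/4, 0), radius 1/12; y4: center (4/9, -73/144), radius 1/864; y5: center (1/2, -95/216), radius 1/540

Below d4, radii multiply path by path; the y-disk centers shift.
y4 passes through 3 substitutions, ending at center (4/9, -73/144), radius 1/864
y2 passes through 3 substitutions, ending at center (65/144, -143/288), radius 1/648
y1 passes through 3 substitutions, ending at center (1/2, -49/108), radius 1/486
y5 passes through 3 substitutions, ending at center (1/2, -95/216), radius 1/540
y3 passes through 1 substitution, ending at center (1/4, 0), radius 1/12


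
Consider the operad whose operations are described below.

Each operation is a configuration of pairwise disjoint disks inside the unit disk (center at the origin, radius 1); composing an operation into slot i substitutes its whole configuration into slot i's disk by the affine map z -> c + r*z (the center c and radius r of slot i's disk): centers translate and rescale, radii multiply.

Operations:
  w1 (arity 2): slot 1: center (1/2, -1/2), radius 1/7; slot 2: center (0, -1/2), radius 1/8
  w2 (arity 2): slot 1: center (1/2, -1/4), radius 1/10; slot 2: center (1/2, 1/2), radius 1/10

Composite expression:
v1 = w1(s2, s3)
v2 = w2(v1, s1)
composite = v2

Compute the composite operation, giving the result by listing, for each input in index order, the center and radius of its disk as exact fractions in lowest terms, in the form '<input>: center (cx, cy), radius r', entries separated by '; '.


s1: center (1/2, 1/2), radius 1/10; s2: center (11/20, -3/10), radius 1/70; s3: center (1/2, -3/10), radius 1/80

Only the slot chain above each s matters under w2; compose those maps.
tracing s2 down its 2-map path: center (11/20, -3/10), radius 1/70
tracing s3 down its 2-map path: center (1/2, -3/10), radius 1/80
tracing s1 down its 1-map path: center (1/2, 1/2), radius 1/10


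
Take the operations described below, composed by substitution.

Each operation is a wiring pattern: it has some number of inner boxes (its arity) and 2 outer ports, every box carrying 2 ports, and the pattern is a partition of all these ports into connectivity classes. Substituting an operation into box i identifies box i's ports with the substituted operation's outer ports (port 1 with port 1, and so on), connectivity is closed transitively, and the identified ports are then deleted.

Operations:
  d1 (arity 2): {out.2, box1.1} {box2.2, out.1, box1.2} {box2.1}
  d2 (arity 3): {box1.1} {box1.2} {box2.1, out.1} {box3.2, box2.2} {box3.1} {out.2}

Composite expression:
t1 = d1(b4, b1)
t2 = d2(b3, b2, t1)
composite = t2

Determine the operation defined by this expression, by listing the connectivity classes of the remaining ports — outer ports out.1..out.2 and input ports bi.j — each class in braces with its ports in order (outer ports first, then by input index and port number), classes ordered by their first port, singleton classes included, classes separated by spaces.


{out.1, b2.1} {out.2} {b1.1} {b1.2, b4.2} {b2.2, b4.1} {b3.1} {b3.2}

Reachability decides: close wires over d2-identified ports.
the subtree at d1 composes to {out.1, b1.2, b4.2} {out.2, b4.1} {b1.1} on (b4, b1); out.j = own outer ports
the subtree at d2 composes to {out.1, b2.1} {out.2} {b1.1} {b1.2, b4.2} {b2.2, b4.1} {b3.1} {b3.2} on (b3, b2, b4, b1); out.j = own outer ports


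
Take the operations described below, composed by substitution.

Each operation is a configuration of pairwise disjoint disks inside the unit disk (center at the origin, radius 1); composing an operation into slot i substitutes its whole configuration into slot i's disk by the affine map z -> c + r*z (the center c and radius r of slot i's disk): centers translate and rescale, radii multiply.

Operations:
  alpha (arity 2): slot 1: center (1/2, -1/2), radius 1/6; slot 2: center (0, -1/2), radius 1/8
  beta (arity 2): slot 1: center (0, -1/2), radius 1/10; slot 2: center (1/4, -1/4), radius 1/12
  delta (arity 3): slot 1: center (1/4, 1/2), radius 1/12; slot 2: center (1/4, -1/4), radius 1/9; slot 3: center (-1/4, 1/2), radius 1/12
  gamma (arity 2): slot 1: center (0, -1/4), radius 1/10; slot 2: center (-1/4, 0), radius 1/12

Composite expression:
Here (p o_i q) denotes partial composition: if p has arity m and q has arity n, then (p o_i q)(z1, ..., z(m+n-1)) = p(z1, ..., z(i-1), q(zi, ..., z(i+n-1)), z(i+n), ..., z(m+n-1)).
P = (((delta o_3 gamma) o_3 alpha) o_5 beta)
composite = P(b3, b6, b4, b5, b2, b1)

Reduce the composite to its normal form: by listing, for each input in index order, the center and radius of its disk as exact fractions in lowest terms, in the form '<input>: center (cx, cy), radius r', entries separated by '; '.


Each b-disk chains the slot maps above it in delta; radii multiply.
input b3: applying the 1 nested substitution gives center (1/4, 1/2), radius 1/12
input b6: applying the 1 nested substitution gives center (1/4, -1/4), radius 1/9
input b4: applying the 3 nested substitutions gives center (-59/240, 19/40), radius 1/720
input b5: applying the 3 nested substitutions gives center (-1/4, 19/40), radius 1/960
input b2: applying the 3 nested substitutions gives center (-13/48, 143/288), radius 1/1440
input b1: applying the 3 nested substitutions gives center (-155/576, 287/576), radius 1/1728

b1: center (-155/576, 287/576), radius 1/1728; b2: center (-13/48, 143/288), radius 1/1440; b3: center (1/4, 1/2), radius 1/12; b4: center (-59/240, 19/40), radius 1/720; b5: center (-1/4, 19/40), radius 1/960; b6: center (1/4, -1/4), radius 1/9


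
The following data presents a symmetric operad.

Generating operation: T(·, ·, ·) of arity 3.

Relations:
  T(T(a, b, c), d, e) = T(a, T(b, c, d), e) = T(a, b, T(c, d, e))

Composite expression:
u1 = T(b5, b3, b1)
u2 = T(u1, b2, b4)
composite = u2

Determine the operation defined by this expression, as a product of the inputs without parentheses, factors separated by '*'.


b5 * b3 * b1 * b2 * b4

Key point: T is associative — brackets drop, the b-order remains.
T(b5, b3, b1) linearizes to b5 * b3 * b1
T(T(b5, b3, b1), b2, b4) linearizes to b5 * b3 * b1 * b2 * b4


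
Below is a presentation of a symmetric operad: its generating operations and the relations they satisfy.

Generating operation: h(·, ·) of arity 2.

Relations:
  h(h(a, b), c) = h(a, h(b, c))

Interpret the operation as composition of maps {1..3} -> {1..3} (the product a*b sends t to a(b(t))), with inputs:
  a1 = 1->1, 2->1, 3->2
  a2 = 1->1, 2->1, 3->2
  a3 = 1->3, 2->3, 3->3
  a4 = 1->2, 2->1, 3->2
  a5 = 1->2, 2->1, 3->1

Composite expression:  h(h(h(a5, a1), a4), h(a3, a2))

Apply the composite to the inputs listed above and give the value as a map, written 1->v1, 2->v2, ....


h(a5, a1) = 1->2, 2->2, 3->1
h(h(a5, a1), a4) = 1->2, 2->2, 3->2
h(a3, a2) = 1->3, 2->3, 3->3
h(h(h(a5, a1), a4), h(a3, a2)) = 1->2, 2->2, 3->2

1->2, 2->2, 3->2


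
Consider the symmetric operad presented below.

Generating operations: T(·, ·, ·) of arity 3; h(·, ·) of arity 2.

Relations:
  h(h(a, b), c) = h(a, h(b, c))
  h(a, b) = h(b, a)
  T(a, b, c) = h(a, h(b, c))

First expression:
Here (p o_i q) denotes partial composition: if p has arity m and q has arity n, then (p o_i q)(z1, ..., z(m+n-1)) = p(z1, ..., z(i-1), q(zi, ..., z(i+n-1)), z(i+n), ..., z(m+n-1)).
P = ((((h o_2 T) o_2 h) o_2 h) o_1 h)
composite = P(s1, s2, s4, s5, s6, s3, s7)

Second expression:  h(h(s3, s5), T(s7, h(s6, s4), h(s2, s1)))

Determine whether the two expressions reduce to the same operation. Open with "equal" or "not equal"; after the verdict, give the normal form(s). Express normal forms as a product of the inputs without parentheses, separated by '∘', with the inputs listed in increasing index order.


equal — both sides give s1 ∘ s2 ∘ s3 ∘ s4 ∘ s5 ∘ s6 ∘ s7

The first expression reduces to s1 ∘ s2 ∘ s3 ∘ s4 ∘ s5 ∘ s6 ∘ s7
The second expression reduces to s1 ∘ s2 ∘ s3 ∘ s4 ∘ s5 ∘ s6 ∘ s7
Identical normal forms: equal.


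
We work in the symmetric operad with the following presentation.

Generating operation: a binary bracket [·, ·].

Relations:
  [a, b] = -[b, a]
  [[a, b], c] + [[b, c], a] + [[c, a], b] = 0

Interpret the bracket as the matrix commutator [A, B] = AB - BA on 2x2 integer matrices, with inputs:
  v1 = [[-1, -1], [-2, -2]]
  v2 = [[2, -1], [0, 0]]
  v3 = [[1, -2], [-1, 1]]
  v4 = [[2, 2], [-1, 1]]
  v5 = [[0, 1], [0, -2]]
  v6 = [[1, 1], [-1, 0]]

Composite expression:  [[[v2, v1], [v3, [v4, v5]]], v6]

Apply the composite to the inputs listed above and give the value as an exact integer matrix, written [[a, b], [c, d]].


[[-34, -46], [-12, 34]]

[v2, v1] = [[2, -1], [4, -2]]
[v4, v5] = [[1, -3], [-2, -1]]
[v3, [v4, v5]] = [[1, 4], [-2, -1]]
[[v2, v1], [v3, [v4, v5]]] = [[-14, 18], [16, 14]]
[[[v2, v1], [v3, [v4, v5]]], v6] = [[-34, -46], [-12, 34]]


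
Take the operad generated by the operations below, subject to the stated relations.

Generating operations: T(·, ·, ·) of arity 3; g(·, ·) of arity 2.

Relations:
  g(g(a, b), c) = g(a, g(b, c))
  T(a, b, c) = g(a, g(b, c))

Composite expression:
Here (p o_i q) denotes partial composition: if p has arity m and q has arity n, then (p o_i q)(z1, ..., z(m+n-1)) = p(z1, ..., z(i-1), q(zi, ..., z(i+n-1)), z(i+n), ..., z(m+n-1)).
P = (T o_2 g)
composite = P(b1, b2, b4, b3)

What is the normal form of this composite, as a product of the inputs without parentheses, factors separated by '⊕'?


b1 ⊕ b2 ⊕ b4 ⊕ b3


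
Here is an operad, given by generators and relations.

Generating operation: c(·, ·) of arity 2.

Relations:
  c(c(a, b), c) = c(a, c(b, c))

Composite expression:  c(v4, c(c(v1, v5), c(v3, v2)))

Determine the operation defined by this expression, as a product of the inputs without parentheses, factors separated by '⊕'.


v4 ⊕ v1 ⊕ v5 ⊕ v3 ⊕ v2

Under associativity of c, the answer is the v's in reading order.
c(v1, v5) flattens to v1 ⊕ v5
c(v3, v2) flattens to v3 ⊕ v2
c(c(v1, v5), c(v3, v2)) flattens to v1 ⊕ v5 ⊕ v3 ⊕ v2
c(v4, c(c(v1, v5), c(v3, v2))) flattens to v4 ⊕ v1 ⊕ v5 ⊕ v3 ⊕ v2


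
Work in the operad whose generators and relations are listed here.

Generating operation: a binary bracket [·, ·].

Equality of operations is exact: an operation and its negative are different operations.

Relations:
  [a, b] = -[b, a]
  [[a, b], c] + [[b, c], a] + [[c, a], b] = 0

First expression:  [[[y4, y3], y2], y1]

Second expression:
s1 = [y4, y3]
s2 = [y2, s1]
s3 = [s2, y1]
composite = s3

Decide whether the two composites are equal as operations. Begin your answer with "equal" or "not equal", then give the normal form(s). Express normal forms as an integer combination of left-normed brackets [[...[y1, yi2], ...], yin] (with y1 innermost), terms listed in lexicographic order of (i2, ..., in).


The first expression reduces to -[[[y1, y2], y3], y4] + [[[y1, y2], y4], y3] + [[[y1, y3], y4], y2] - [[[y1, y4], y3], y2]
The second expression reduces to [[[y1, y2], y3], y4] - [[[y1, y2], y4], y3] - [[[y1, y3], y4], y2] + [[[y1, y4], y3], y2]
Different reductions; not equal.

not equal; first: -[[[y1, y2], y3], y4] + [[[y1, y2], y4], y3] + [[[y1, y3], y4], y2] - [[[y1, y4], y3], y2]; second: [[[y1, y2], y3], y4] - [[[y1, y2], y4], y3] - [[[y1, y3], y4], y2] + [[[y1, y4], y3], y2]


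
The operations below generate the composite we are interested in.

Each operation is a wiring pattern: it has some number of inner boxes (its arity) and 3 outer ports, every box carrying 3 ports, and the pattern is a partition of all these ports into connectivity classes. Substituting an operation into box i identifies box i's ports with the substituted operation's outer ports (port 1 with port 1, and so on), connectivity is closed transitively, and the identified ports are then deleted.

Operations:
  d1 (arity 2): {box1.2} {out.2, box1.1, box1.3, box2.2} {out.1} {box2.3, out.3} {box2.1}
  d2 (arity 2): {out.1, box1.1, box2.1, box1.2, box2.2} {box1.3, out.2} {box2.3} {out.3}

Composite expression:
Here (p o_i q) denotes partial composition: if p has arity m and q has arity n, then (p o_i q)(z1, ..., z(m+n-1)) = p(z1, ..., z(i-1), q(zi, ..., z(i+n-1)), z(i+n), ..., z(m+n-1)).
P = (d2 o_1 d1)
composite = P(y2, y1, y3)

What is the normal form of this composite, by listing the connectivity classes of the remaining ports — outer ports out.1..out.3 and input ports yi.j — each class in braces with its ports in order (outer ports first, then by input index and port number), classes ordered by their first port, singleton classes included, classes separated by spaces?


{out.1, y1.2, y2.1, y2.3, y3.1, y3.2} {out.2, y1.3} {out.3} {y1.1} {y2.2} {y3.3}

Reachability decides: close wires over d2-identified ports.
after d1, the pattern on (y2, y1) reads {out.1} {out.2, y1.2, y2.1, y2.3} {out.3, y1.3} {y1.1} {y2.2} (out.j = its outer ports)
after d2, the pattern on (y2, y1, y3) reads {out.1, y1.2, y2.1, y2.3, y3.1, y3.2} {out.2, y1.3} {out.3} {y1.1} {y2.2} {y3.3} (out.j = its outer ports)


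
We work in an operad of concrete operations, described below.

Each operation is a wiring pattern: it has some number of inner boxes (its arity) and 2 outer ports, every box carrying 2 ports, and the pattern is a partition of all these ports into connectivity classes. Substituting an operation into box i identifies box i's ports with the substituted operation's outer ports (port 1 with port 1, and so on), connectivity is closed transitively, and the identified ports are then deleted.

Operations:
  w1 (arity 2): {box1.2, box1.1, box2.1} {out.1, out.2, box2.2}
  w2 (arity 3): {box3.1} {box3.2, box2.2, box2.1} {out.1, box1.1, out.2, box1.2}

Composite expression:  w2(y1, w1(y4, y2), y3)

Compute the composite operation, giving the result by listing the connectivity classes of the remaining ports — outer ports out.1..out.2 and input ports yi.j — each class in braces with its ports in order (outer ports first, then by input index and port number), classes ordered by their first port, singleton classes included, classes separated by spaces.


Connectivity passes through glued w2-boundaries; trace each wire chain.
through w1, on inputs (y4, y2): {out.1, out.2, y2.2} {y2.1, y4.1, y4.2} (out.j = stage outer ports)
through w2, on inputs (y1, y4, y2, y3): {out.1, out.2, y1.1, y1.2} {y2.1, y4.1, y4.2} {y2.2, y3.2} {y3.1} (out.j = stage outer ports)

{out.1, out.2, y1.1, y1.2} {y2.1, y4.1, y4.2} {y2.2, y3.2} {y3.1}


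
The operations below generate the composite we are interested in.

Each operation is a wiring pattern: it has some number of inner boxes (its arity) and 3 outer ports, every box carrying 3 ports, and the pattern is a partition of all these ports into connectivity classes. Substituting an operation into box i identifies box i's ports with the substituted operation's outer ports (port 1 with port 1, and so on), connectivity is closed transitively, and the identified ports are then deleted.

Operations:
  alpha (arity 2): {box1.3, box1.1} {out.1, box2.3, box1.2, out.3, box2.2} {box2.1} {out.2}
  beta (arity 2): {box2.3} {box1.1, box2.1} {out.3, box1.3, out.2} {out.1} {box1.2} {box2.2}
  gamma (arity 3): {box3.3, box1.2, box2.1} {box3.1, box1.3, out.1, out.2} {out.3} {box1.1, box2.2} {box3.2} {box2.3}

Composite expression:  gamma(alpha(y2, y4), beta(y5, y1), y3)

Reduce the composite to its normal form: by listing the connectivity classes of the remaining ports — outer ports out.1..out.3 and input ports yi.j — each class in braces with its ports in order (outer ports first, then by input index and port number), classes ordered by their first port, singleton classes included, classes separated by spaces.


{out.1, out.2, y2.2, y3.1, y4.2, y4.3, y5.3} {out.3} {y1.1, y5.1} {y1.2} {y1.3} {y2.1, y2.3} {y3.2} {y3.3} {y4.1} {y5.2}


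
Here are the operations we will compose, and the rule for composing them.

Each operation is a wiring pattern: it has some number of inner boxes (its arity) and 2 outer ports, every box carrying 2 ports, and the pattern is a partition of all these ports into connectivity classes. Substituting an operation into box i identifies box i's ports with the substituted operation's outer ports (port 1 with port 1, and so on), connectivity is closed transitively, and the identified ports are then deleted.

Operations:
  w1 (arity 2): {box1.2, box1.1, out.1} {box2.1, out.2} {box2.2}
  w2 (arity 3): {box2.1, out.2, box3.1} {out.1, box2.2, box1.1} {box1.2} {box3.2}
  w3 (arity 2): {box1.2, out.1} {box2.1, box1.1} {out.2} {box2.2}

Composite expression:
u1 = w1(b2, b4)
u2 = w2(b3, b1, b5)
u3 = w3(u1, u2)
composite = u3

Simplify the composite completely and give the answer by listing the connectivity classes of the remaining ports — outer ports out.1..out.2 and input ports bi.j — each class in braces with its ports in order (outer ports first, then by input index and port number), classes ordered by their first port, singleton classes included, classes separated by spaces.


{out.1, b4.1} {out.2} {b1.1, b5.1} {b1.2, b2.1, b2.2, b3.1} {b3.2} {b4.2} {b5.2}

Connectivity passes through glued w3-boundaries; trace each wire chain.
the subtree at w1 composes to {out.1, b2.1, b2.2} {out.2, b4.1} {b4.2} on (b2, b4); out.j = own outer ports
the subtree at w2 composes to {out.1, b1.2, b3.1} {out.2, b1.1, b5.1} {b3.2} {b5.2} on (b3, b1, b5); out.j = own outer ports
the subtree at w3 composes to {out.1, b4.1} {out.2} {b1.1, b5.1} {b1.2, b2.1, b2.2, b3.1} {b3.2} {b4.2} {b5.2} on (b2, b4, b3, b1, b5); out.j = own outer ports


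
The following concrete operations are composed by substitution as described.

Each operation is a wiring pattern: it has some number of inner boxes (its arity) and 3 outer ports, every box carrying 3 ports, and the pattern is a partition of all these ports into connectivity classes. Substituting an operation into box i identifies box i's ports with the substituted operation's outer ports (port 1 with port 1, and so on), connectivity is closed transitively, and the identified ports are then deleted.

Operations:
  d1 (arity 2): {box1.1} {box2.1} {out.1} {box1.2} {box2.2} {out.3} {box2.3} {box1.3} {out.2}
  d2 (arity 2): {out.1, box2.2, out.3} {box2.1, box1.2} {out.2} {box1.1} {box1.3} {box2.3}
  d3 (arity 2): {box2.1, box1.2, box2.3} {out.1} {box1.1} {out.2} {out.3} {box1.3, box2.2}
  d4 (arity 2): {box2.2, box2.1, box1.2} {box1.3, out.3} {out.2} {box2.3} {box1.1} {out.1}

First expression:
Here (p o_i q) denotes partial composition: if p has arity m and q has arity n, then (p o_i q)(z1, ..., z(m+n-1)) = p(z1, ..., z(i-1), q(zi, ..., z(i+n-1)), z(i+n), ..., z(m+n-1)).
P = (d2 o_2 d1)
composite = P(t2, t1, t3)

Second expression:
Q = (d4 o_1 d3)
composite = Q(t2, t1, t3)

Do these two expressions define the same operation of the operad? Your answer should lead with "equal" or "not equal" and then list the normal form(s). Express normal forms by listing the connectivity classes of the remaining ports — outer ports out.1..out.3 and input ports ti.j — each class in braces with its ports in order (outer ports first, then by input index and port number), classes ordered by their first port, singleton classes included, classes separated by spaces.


not equal: they reduce to {out.1, out.3} {out.2} {t1.1} {t1.2} {t1.3} {t2.1} {t2.2} {t2.3} {t3.1} {t3.2} {t3.3} and {out.1} {out.2} {out.3} {t1.1, t1.3, t2.2} {t1.2, t2.3} {t2.1} {t3.1, t3.2} {t3.3}

The first expression reduces to {out.1, out.3} {out.2} {t1.1} {t1.2} {t1.3} {t2.1} {t2.2} {t2.3} {t3.1} {t3.2} {t3.3}
The second expression reduces to {out.1} {out.2} {out.3} {t1.1, t1.3, t2.2} {t1.2, t2.3} {t2.1} {t3.1, t3.2} {t3.3}
Different reductions; not equal.


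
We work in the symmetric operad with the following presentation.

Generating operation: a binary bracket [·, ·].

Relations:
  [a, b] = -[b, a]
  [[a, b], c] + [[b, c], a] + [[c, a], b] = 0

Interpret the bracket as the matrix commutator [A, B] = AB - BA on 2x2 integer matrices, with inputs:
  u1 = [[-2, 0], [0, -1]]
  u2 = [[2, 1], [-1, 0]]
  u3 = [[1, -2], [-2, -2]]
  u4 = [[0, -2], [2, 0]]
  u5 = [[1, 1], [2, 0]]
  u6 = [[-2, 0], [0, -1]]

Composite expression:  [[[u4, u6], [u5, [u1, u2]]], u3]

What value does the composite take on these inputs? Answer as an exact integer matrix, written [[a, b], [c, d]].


[u4, u6] = [[0, -2], [-2, 0]]
[u1, u2] = [[0, -1], [-1, 0]]
[u5, [u1, u2]] = [[1, -1], [1, -1]]
[[u4, u6], [u5, [u1, u2]]] = [[-4, 4], [-4, 4]]
[[[u4, u6], [u5, [u1, u2]]], u3] = [[-16, 4], [-28, 16]]

[[-16, 4], [-28, 16]]


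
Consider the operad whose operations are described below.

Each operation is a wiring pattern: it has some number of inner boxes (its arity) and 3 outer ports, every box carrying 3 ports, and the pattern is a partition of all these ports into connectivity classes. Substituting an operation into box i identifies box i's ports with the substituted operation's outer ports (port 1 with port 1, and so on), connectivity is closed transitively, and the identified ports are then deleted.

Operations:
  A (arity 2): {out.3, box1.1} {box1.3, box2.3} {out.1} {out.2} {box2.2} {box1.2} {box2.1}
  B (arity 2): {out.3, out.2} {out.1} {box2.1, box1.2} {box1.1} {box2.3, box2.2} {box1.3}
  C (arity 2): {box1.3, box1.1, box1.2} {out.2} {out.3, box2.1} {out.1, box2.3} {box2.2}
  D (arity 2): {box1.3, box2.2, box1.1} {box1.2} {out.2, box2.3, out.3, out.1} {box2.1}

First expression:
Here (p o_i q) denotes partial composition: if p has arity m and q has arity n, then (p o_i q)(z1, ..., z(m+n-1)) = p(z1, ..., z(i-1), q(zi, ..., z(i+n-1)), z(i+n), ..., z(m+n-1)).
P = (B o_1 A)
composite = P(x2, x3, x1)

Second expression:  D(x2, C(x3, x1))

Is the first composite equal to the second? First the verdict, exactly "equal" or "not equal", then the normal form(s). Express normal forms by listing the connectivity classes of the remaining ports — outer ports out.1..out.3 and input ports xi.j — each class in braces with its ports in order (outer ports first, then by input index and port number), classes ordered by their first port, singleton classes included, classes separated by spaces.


not equal: they reduce to {out.1} {out.2, out.3} {x1.1} {x1.2, x1.3} {x2.1} {x2.2} {x2.3, x3.3} {x3.1} {x3.2} and {out.1, out.2, out.3, x1.1} {x1.2} {x1.3} {x2.1, x2.3} {x2.2} {x3.1, x3.2, x3.3}

The first expression, normalized: {out.1} {out.2, out.3} {x1.1} {x1.2, x1.3} {x2.1} {x2.2} {x2.3, x3.3} {x3.1} {x3.2}
The second expression, normalized: {out.1, out.2, out.3, x1.1} {x1.2} {x1.3} {x2.1, x2.3} {x2.2} {x3.1, x3.2, x3.3}
No match — not equal.


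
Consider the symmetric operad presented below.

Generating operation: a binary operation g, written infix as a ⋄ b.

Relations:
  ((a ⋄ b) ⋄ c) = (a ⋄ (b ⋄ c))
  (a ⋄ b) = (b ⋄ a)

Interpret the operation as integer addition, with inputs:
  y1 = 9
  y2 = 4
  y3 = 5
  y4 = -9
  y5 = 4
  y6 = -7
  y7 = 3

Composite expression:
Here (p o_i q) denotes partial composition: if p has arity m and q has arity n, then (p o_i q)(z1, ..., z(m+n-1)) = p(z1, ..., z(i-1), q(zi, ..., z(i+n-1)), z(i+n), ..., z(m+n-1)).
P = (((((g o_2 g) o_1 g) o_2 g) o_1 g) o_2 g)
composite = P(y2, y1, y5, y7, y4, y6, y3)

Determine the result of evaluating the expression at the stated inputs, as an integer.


9

(y1 ⋄ y5) = 13
(y2 ⋄ (y1 ⋄ y5)) = 17
(y7 ⋄ y4) = -6
((y2 ⋄ (y1 ⋄ y5)) ⋄ (y7 ⋄ y4)) = 11
(y6 ⋄ y3) = -2
(((y2 ⋄ (y1 ⋄ y5)) ⋄ (y7 ⋄ y4)) ⋄ (y6 ⋄ y3)) = 9


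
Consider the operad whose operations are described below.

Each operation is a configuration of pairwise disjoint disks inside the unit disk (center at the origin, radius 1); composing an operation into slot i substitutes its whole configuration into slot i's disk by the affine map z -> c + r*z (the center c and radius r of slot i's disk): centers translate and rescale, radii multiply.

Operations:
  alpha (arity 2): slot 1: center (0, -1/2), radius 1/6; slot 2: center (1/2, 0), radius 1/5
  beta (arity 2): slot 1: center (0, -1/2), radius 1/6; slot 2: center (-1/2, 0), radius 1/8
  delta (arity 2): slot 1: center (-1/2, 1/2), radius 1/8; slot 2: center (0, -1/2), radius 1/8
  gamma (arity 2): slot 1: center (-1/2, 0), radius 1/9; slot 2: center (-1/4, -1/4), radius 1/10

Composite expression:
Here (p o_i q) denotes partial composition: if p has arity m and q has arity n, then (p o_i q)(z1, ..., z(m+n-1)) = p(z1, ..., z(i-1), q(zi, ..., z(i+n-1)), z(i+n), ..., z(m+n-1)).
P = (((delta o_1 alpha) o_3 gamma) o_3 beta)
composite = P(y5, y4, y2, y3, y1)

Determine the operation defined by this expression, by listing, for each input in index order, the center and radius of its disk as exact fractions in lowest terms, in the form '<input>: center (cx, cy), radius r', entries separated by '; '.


y1: center (-1/32, -17/32), radius 1/80; y2: center (-1/16, -73/144), radius 1/432; y3: center (-5/72, -1/2), radius 1/576; y4: center (-7/16, 1/2), radius 1/40; y5: center (-1/2, 7/16), radius 1/48

Follow each y-input down from delta: c' goes to c + r*c', radius to r*r'.
for y5, the 2-step affine chain lands on center (-1/2, 7/16), radius 1/48
for y4, the 2-step affine chain lands on center (-7/16, 1/2), radius 1/40
for y2, the 3-step affine chain lands on center (-1/16, -73/144), radius 1/432
for y3, the 3-step affine chain lands on center (-5/72, -1/2), radius 1/576
for y1, the 2-step affine chain lands on center (-1/32, -17/32), radius 1/80


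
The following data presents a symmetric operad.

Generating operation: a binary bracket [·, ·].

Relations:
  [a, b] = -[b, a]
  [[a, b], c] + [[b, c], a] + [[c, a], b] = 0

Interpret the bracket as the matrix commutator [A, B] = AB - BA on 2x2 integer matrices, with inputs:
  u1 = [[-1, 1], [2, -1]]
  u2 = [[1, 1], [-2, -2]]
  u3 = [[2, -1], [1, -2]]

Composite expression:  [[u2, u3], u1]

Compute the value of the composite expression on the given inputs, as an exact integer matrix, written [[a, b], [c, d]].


[[-3, -2], [4, 3]]

[u2, u3] = [[-1, -7], [-11, 1]]
[[u2, u3], u1] = [[-3, -2], [4, 3]]


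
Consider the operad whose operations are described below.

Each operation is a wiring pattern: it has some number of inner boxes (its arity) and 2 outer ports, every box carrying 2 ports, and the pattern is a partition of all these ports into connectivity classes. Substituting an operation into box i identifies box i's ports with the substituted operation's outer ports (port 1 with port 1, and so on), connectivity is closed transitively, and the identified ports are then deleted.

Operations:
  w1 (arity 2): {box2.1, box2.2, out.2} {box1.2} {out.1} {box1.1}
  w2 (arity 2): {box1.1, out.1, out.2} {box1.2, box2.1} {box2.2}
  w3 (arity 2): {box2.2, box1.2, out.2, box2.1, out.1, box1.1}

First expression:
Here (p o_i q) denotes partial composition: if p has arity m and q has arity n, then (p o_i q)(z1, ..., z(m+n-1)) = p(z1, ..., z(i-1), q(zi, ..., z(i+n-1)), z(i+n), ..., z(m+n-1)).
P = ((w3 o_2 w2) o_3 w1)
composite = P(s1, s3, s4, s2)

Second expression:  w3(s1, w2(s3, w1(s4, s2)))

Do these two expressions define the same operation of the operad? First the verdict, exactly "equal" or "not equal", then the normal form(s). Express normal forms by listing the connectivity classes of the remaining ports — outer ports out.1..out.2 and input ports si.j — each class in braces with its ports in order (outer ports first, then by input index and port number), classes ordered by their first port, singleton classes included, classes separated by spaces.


Reducing the first expression gives {out.1, out.2, s1.1, s1.2, s3.1} {s2.1, s2.2} {s3.2} {s4.1} {s4.2}
Reducing the second expression gives {out.1, out.2, s1.1, s1.2, s3.1} {s2.1, s2.2} {s3.2} {s4.1} {s4.2}
Both agree, so they are equal.

equal — both sides give {out.1, out.2, s1.1, s1.2, s3.1} {s2.1, s2.2} {s3.2} {s4.1} {s4.2}


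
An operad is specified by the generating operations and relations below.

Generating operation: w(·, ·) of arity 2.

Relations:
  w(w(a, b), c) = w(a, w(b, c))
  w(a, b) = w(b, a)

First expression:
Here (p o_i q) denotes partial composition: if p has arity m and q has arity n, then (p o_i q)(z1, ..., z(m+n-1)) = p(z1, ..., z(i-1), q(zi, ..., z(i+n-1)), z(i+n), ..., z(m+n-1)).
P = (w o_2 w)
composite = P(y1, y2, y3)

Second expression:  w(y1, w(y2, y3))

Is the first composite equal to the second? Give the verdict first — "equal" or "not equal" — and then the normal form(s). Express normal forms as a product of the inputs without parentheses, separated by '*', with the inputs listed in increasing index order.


equal: each reduces to y1 * y2 * y3

The first expression, normalized: y1 * y2 * y3
The second expression, normalized: y1 * y2 * y3
The forms coincide; equal.


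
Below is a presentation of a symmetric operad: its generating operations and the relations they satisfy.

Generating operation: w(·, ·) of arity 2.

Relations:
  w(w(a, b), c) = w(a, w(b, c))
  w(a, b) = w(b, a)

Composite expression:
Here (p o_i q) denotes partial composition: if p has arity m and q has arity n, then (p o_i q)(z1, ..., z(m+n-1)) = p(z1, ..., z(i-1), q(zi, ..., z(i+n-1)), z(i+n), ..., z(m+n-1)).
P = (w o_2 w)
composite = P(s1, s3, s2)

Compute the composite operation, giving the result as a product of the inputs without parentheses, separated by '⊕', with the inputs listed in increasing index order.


Key point: w commutes, so take the s-inputs in any fixed order.
w(s3, s2) collapses to s3 ⊕ s2
w(s1, w(s3, s2)) collapses to s1 ⊕ s3 ⊕ s2
reordering the factors by index: s1 ⊕ s2 ⊕ s3

s1 ⊕ s2 ⊕ s3


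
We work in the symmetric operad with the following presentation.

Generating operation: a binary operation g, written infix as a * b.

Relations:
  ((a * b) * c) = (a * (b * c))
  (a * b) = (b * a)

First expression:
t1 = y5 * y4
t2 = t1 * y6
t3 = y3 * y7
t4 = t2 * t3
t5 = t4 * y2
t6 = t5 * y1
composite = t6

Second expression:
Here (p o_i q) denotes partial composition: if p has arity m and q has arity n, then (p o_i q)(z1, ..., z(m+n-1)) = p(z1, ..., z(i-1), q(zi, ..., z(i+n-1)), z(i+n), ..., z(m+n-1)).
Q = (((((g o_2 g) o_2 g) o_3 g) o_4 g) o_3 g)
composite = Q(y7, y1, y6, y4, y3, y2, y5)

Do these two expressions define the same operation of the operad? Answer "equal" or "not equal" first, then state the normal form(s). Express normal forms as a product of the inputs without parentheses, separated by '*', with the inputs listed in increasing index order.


equal; both compose to y1 * y2 * y3 * y4 * y5 * y6 * y7


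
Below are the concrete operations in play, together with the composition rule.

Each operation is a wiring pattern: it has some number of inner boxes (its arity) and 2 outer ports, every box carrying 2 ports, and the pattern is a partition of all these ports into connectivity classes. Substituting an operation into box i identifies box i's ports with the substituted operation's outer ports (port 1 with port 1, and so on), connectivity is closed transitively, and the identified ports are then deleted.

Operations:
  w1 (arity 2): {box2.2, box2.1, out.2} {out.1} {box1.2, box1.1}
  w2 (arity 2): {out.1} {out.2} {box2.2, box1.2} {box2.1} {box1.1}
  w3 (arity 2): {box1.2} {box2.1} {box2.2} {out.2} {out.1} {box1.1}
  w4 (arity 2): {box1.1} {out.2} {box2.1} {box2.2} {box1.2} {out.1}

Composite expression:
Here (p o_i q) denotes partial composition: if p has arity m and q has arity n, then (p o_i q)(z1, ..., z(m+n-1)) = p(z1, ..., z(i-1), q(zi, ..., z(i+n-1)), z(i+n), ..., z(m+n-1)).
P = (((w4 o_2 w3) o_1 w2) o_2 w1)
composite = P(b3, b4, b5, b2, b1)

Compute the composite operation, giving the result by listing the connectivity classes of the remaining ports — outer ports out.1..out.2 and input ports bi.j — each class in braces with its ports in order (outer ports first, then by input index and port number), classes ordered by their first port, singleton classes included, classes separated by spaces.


Treat the ports identified at w4 as solder joints: merge, then drop.
the subtree at w1 composes to {out.1} {out.2, b5.1, b5.2} {b4.1, b4.2} on (b4, b5); out.j = own outer ports
the subtree at w2 composes to {out.1} {out.2} {b3.1} {b3.2, b5.1, b5.2} {b4.1, b4.2} on (b3, b4, b5); out.j = own outer ports
the subtree at w3 composes to {out.1} {out.2} {b1.1} {b1.2} {b2.1} {b2.2} on (b2, b1); out.j = own outer ports
the subtree at w4 composes to {out.1} {out.2} {b1.1} {b1.2} {b2.1} {b2.2} {b3.1} {b3.2, b5.1, b5.2} {b4.1, b4.2} on (b3, b4, b5, b2, b1); out.j = own outer ports

{out.1} {out.2} {b1.1} {b1.2} {b2.1} {b2.2} {b3.1} {b3.2, b5.1, b5.2} {b4.1, b4.2}
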